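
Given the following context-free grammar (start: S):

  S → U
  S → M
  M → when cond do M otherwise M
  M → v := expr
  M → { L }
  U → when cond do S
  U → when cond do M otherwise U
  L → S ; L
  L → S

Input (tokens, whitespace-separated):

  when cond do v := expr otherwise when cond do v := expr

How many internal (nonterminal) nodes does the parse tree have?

6

[S [U when cond do [M v := expr] otherwise [U when cond do [S [M v := expr]]]]]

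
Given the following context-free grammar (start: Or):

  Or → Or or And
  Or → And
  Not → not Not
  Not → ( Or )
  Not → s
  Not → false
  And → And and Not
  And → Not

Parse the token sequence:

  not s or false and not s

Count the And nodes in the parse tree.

3

[Or [Or [And [Not not [Not s]]]] or [And [And [Not false]] and [Not not [Not s]]]]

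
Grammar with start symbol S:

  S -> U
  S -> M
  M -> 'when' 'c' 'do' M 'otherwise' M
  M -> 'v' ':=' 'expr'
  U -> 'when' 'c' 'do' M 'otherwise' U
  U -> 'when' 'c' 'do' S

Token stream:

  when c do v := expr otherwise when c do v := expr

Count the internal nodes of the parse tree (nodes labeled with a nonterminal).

[S [U when c do [M v := expr] otherwise [U when c do [S [M v := expr]]]]]

6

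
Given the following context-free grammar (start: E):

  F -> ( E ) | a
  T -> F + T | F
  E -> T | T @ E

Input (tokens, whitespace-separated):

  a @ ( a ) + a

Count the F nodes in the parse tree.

[E [T [F a]] @ [E [T [F ( [E [T [F a]]] )] + [T [F a]]]]]

4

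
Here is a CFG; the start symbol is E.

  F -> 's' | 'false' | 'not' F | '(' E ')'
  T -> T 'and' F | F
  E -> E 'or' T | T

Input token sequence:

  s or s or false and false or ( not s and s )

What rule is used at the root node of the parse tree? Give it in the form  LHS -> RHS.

E -> E 'or' T

[E [E [E [E [T [F s]]] or [T [F s]]] or [T [T [F false]] and [F false]]] or [T [F ( [E [T [T [F not [F s]]] and [F s]]] )]]]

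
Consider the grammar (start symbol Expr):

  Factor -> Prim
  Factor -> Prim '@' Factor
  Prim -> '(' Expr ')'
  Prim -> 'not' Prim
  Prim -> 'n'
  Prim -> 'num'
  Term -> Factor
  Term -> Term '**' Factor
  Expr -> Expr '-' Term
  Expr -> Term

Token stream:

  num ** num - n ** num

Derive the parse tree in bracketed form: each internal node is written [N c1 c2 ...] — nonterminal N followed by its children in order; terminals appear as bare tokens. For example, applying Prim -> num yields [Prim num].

[Expr [Expr [Term [Term [Factor [Prim num]]] ** [Factor [Prim num]]]] - [Term [Term [Factor [Prim n]]] ** [Factor [Prim num]]]]

Expr
Expr - Term
Term - Term
Term ** Factor - Term
Factor ** Factor - Term
Prim ** Factor - Term
num ** Factor - Term
num ** Prim - Term
num ** num - Term
num ** num - Term ** Factor
num ** num - Factor ** Factor
num ** num - Prim ** Factor
num ** num - n ** Factor
num ** num - n ** Prim
num ** num - n ** num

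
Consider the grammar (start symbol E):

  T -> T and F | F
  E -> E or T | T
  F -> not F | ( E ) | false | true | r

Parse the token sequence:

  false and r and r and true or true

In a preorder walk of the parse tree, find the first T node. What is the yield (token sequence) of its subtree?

[E [E [T [T [T [T [F false]] and [F r]] and [F r]] and [F true]]] or [T [F true]]]

false and r and r and true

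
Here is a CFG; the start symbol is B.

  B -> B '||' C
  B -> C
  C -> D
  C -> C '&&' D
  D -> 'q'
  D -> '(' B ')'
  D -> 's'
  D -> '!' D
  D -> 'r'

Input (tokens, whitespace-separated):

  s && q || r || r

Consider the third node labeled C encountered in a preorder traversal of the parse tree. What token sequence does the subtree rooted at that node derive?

[B [B [B [C [C [D s]] && [D q]]] || [C [D r]]] || [C [D r]]]

r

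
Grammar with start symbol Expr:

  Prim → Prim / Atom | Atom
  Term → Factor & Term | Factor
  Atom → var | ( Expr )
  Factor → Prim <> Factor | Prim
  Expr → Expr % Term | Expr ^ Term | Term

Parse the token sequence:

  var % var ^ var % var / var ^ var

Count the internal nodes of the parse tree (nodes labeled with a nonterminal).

27

[Expr [Expr [Expr [Expr [Expr [Term [Factor [Prim [Atom var]]]]] % [Term [Factor [Prim [Atom var]]]]] ^ [Term [Factor [Prim [Atom var]]]]] % [Term [Factor [Prim [Prim [Atom var]] / [Atom var]]]]] ^ [Term [Factor [Prim [Atom var]]]]]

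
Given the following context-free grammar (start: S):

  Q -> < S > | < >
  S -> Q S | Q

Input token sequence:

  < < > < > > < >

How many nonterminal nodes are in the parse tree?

8

[S [Q < [S [Q < >] [S [Q < >]]] >] [S [Q < >]]]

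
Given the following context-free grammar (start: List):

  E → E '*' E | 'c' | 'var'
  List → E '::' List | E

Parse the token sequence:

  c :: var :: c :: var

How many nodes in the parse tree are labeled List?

[List [E c] :: [List [E var] :: [List [E c] :: [List [E var]]]]]

4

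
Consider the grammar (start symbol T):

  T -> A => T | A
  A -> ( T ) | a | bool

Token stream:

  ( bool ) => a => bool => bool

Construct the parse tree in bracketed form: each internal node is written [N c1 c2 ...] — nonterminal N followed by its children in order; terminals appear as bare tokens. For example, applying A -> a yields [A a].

T
A => T
( T ) => T
( A ) => T
( bool ) => T
( bool ) => A => T
( bool ) => a => T
( bool ) => a => A => T
( bool ) => a => bool => T
( bool ) => a => bool => A
( bool ) => a => bool => bool

[T [A ( [T [A bool]] )] => [T [A a] => [T [A bool] => [T [A bool]]]]]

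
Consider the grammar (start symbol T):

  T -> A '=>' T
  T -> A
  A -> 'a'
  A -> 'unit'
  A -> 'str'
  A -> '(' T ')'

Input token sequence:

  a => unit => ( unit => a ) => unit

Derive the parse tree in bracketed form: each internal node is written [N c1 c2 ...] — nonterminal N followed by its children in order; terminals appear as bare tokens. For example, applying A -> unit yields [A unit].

T
A => T
a => T
a => A => T
a => unit => T
a => unit => A => T
a => unit => ( T ) => T
a => unit => ( A => T ) => T
a => unit => ( unit => T ) => T
a => unit => ( unit => A ) => T
a => unit => ( unit => a ) => T
a => unit => ( unit => a ) => A
a => unit => ( unit => a ) => unit

[T [A a] => [T [A unit] => [T [A ( [T [A unit] => [T [A a]]] )] => [T [A unit]]]]]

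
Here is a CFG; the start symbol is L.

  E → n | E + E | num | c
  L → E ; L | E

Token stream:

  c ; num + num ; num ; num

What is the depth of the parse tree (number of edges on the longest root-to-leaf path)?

[L [E c] ; [L [E [E num] + [E num]] ; [L [E num] ; [L [E num]]]]]

5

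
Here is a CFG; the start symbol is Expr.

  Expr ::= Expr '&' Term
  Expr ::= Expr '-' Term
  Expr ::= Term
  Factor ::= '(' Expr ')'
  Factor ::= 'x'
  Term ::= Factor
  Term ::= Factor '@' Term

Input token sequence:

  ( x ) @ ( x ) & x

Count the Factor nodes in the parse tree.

5

[Expr [Expr [Term [Factor ( [Expr [Term [Factor x]]] )] @ [Term [Factor ( [Expr [Term [Factor x]]] )]]]] & [Term [Factor x]]]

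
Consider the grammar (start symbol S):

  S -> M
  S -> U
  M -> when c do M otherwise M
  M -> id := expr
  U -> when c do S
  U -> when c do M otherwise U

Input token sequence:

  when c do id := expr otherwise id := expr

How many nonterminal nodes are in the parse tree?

4

[S [M when c do [M id := expr] otherwise [M id := expr]]]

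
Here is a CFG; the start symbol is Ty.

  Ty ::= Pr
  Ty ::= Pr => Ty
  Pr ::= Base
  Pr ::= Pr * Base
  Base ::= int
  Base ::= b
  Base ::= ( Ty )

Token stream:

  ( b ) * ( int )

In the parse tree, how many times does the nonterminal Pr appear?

[Ty [Pr [Pr [Base ( [Ty [Pr [Base b]]] )]] * [Base ( [Ty [Pr [Base int]]] )]]]

4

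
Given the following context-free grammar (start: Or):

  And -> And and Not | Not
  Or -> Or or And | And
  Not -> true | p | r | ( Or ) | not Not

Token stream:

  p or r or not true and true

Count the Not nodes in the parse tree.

[Or [Or [Or [And [Not p]]] or [And [Not r]]] or [And [And [Not not [Not true]]] and [Not true]]]

5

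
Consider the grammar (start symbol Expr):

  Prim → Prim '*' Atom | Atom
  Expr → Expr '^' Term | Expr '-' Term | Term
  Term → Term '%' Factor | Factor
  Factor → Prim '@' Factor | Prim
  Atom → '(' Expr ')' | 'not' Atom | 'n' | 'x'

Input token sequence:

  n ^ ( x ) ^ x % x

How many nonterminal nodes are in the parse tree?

[Expr [Expr [Expr [Term [Factor [Prim [Atom n]]]]] ^ [Term [Factor [Prim [Atom ( [Expr [Term [Factor [Prim [Atom x]]]]] )]]]]] ^ [Term [Term [Factor [Prim [Atom x]]]] % [Factor [Prim [Atom x]]]]]

24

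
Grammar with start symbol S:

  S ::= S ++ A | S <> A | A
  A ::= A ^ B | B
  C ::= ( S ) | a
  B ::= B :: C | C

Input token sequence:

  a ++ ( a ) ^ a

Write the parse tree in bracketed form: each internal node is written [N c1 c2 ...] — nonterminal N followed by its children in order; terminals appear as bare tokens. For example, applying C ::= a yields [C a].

S
S ++ A
A ++ A
B ++ A
C ++ A
a ++ A
a ++ A ^ B
a ++ B ^ B
a ++ C ^ B
a ++ ( S ) ^ B
a ++ ( A ) ^ B
a ++ ( B ) ^ B
a ++ ( C ) ^ B
a ++ ( a ) ^ B
a ++ ( a ) ^ C
a ++ ( a ) ^ a

[S [S [A [B [C a]]]] ++ [A [A [B [C ( [S [A [B [C a]]]] )]]] ^ [B [C a]]]]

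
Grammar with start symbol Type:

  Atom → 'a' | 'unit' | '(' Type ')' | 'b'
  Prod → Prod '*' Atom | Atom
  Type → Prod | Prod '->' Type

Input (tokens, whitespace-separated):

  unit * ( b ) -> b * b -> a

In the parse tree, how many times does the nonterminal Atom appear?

6

[Type [Prod [Prod [Atom unit]] * [Atom ( [Type [Prod [Atom b]]] )]] -> [Type [Prod [Prod [Atom b]] * [Atom b]] -> [Type [Prod [Atom a]]]]]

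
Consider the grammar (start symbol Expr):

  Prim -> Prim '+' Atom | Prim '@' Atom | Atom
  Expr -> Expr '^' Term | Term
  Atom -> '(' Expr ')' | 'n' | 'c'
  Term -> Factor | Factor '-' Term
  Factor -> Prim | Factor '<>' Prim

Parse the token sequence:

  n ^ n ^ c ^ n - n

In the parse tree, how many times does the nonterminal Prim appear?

5

[Expr [Expr [Expr [Expr [Term [Factor [Prim [Atom n]]]]] ^ [Term [Factor [Prim [Atom n]]]]] ^ [Term [Factor [Prim [Atom c]]]]] ^ [Term [Factor [Prim [Atom n]]] - [Term [Factor [Prim [Atom n]]]]]]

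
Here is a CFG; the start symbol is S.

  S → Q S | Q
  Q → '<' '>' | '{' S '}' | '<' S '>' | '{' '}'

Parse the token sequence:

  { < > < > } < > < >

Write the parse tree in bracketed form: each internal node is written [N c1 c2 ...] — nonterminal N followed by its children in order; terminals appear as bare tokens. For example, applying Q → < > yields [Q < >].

S
Q S
{ S } S
{ Q S } S
{ < > S } S
{ < > Q } S
{ < > < > } S
{ < > < > } Q S
{ < > < > } < > S
{ < > < > } < > Q
{ < > < > } < > < >

[S [Q { [S [Q < >] [S [Q < >]]] }] [S [Q < >] [S [Q < >]]]]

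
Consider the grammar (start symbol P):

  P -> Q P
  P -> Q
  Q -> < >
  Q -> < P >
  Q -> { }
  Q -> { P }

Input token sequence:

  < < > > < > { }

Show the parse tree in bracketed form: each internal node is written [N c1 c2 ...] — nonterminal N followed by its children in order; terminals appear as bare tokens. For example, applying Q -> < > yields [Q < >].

P
Q P
< P > P
< Q > P
< < > > P
< < > > Q P
< < > > < > P
< < > > < > Q
< < > > < > { }

[P [Q < [P [Q < >]] >] [P [Q < >] [P [Q { }]]]]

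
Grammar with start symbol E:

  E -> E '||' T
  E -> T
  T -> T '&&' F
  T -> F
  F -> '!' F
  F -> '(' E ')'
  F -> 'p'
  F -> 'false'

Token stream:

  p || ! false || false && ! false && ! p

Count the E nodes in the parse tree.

[E [E [E [T [F p]]] || [T [F ! [F false]]]] || [T [T [T [F false]] && [F ! [F false]]] && [F ! [F p]]]]

3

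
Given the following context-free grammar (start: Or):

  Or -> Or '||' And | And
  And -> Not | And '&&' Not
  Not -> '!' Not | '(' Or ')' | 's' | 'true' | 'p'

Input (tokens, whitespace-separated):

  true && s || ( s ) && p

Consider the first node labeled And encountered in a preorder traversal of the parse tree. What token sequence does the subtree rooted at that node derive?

true && s

[Or [Or [And [And [Not true]] && [Not s]]] || [And [And [Not ( [Or [And [Not s]]] )]] && [Not p]]]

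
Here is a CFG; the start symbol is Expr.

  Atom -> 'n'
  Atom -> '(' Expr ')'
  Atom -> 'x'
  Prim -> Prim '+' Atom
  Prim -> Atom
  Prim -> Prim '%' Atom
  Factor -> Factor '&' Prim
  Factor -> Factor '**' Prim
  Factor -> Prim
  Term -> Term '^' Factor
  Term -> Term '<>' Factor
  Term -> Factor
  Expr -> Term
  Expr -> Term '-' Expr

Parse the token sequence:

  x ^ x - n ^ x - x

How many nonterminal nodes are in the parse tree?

[Expr [Term [Term [Factor [Prim [Atom x]]]] ^ [Factor [Prim [Atom x]]]] - [Expr [Term [Term [Factor [Prim [Atom n]]]] ^ [Factor [Prim [Atom x]]]] - [Expr [Term [Factor [Prim [Atom x]]]]]]]

23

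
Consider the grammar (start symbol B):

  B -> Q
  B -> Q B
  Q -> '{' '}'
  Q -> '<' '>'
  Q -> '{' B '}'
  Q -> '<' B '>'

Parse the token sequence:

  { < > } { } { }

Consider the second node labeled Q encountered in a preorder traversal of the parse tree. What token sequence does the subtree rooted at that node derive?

< >

[B [Q { [B [Q < >]] }] [B [Q { }] [B [Q { }]]]]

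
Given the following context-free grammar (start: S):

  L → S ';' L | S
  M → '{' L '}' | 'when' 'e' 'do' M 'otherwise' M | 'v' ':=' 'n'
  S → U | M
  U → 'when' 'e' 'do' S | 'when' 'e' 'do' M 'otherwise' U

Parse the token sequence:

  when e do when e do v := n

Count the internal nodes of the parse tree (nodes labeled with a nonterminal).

6

[S [U when e do [S [U when e do [S [M v := n]]]]]]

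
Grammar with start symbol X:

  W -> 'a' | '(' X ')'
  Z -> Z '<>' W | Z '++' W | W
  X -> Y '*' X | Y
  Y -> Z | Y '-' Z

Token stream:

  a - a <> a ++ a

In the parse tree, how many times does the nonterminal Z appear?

[X [Y [Y [Z [W a]]] - [Z [Z [Z [W a]] <> [W a]] ++ [W a]]]]

4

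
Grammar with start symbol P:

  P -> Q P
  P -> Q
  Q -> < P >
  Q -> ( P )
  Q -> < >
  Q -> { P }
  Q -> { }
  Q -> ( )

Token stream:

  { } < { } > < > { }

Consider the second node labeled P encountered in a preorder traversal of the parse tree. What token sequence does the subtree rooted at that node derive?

< { } > < > { }

[P [Q { }] [P [Q < [P [Q { }]] >] [P [Q < >] [P [Q { }]]]]]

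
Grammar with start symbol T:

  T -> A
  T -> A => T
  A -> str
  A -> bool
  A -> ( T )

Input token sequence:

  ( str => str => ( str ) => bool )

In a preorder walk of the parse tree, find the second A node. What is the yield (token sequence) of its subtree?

str

[T [A ( [T [A str] => [T [A str] => [T [A ( [T [A str]] )] => [T [A bool]]]]] )]]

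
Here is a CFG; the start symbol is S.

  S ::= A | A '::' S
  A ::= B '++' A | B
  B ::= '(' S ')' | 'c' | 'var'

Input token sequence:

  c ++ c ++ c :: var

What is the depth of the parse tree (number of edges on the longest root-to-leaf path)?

[S [A [B c] ++ [A [B c] ++ [A [B c]]]] :: [S [A [B var]]]]

5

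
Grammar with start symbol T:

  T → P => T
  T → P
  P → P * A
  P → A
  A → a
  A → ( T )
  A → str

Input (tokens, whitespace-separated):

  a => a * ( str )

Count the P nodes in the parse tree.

4

[T [P [A a]] => [T [P [P [A a]] * [A ( [T [P [A str]]] )]]]]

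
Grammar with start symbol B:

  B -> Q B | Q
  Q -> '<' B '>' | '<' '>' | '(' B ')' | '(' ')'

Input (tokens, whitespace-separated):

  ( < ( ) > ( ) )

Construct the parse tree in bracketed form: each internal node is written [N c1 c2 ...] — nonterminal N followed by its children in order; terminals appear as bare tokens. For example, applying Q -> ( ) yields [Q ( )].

[B [Q ( [B [Q < [B [Q ( )]] >] [B [Q ( )]]] )]]

B
Q
( B )
( Q B )
( < B > B )
( < Q > B )
( < ( ) > B )
( < ( ) > Q )
( < ( ) > ( ) )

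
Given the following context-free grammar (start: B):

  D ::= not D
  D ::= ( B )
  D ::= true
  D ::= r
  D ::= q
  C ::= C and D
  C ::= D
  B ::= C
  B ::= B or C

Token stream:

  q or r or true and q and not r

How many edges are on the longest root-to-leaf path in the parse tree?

[B [B [B [C [D q]]] or [C [D r]]] or [C [C [C [D true]] and [D q]] and [D not [D r]]]]

5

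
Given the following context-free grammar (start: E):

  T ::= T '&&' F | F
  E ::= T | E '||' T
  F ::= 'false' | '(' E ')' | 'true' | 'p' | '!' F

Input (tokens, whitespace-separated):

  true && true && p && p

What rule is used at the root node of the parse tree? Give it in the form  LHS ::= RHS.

E ::= T

[E [T [T [T [T [F true]] && [F true]] && [F p]] && [F p]]]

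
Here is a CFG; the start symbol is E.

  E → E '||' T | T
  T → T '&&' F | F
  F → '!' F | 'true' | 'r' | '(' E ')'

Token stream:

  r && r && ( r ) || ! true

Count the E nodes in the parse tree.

[E [E [T [T [T [F r]] && [F r]] && [F ( [E [T [F r]]] )]]] || [T [F ! [F true]]]]

3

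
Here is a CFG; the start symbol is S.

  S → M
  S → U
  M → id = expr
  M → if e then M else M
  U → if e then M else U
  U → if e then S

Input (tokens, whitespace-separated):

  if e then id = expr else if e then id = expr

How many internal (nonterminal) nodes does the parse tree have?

[S [U if e then [M id = expr] else [U if e then [S [M id = expr]]]]]

6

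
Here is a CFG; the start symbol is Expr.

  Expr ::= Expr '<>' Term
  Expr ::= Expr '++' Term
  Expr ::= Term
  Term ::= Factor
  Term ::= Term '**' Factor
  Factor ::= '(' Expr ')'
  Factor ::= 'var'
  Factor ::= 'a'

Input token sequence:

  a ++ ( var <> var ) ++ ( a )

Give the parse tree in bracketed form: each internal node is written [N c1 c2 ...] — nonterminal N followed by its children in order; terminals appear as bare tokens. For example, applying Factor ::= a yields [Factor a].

Expr
Expr ++ Term
Expr ++ Term ++ Term
Term ++ Term ++ Term
Factor ++ Term ++ Term
a ++ Term ++ Term
a ++ Factor ++ Term
a ++ ( Expr ) ++ Term
a ++ ( Expr <> Term ) ++ Term
a ++ ( Term <> Term ) ++ Term
a ++ ( Factor <> Term ) ++ Term
a ++ ( var <> Term ) ++ Term
a ++ ( var <> Factor ) ++ Term
a ++ ( var <> var ) ++ Term
a ++ ( var <> var ) ++ Factor
a ++ ( var <> var ) ++ ( Expr )
a ++ ( var <> var ) ++ ( Term )
a ++ ( var <> var ) ++ ( Factor )
a ++ ( var <> var ) ++ ( a )

[Expr [Expr [Expr [Term [Factor a]]] ++ [Term [Factor ( [Expr [Expr [Term [Factor var]]] <> [Term [Factor var]]] )]]] ++ [Term [Factor ( [Expr [Term [Factor a]]] )]]]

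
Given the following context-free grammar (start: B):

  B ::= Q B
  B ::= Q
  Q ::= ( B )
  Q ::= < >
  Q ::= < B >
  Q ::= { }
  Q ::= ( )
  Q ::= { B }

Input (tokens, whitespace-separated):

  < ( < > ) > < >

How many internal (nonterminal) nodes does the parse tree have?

8

[B [Q < [B [Q ( [B [Q < >]] )]] >] [B [Q < >]]]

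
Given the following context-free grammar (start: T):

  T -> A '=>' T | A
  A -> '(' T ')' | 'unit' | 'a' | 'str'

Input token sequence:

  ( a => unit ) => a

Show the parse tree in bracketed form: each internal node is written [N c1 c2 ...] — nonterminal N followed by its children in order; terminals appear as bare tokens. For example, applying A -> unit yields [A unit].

[T [A ( [T [A a] => [T [A unit]]] )] => [T [A a]]]

T
A => T
( T ) => T
( A => T ) => T
( a => T ) => T
( a => A ) => T
( a => unit ) => T
( a => unit ) => A
( a => unit ) => a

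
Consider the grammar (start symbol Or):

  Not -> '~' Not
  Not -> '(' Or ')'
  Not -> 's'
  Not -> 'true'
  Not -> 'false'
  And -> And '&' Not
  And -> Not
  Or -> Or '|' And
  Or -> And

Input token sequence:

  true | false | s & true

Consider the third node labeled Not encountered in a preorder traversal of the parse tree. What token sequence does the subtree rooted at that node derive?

[Or [Or [Or [And [Not true]]] | [And [Not false]]] | [And [And [Not s]] & [Not true]]]

s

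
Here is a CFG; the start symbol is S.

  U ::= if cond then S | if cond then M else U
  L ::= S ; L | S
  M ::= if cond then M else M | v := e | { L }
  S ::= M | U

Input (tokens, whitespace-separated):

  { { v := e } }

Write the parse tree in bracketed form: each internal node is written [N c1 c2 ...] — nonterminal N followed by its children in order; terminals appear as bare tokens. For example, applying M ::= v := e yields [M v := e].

[S [M { [L [S [M { [L [S [M v := e]]] }]]] }]]

S
M
{ L }
{ S }
{ M }
{ { L } }
{ { S } }
{ { M } }
{ { v := e } }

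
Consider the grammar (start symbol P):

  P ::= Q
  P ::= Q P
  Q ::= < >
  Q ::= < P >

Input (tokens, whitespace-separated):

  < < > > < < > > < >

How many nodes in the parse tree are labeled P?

5

[P [Q < [P [Q < >]] >] [P [Q < [P [Q < >]] >] [P [Q < >]]]]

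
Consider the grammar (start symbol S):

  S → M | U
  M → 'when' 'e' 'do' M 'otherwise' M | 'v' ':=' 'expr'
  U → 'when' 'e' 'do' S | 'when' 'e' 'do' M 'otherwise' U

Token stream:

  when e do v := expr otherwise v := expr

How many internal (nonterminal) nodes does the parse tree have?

[S [M when e do [M v := expr] otherwise [M v := expr]]]

4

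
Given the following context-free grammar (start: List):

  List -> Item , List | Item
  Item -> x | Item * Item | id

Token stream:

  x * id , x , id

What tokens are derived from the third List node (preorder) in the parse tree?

[List [Item [Item x] * [Item id]] , [List [Item x] , [List [Item id]]]]

id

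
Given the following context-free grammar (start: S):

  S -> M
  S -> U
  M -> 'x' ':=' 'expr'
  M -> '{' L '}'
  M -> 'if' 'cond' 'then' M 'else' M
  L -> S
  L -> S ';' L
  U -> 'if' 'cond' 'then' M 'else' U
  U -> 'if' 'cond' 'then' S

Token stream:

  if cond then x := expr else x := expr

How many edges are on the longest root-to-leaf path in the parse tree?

3

[S [M if cond then [M x := expr] else [M x := expr]]]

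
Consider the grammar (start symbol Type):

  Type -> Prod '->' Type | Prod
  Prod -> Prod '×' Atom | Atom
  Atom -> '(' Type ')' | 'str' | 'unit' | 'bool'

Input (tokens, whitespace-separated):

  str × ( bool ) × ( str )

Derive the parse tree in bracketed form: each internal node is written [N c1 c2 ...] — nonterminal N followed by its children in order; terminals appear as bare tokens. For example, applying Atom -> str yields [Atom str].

Type
Prod
Prod × Atom
Prod × Atom × Atom
Atom × Atom × Atom
str × Atom × Atom
str × ( Type ) × Atom
str × ( Prod ) × Atom
str × ( Atom ) × Atom
str × ( bool ) × Atom
str × ( bool ) × ( Type )
str × ( bool ) × ( Prod )
str × ( bool ) × ( Atom )
str × ( bool ) × ( str )

[Type [Prod [Prod [Prod [Atom str]] × [Atom ( [Type [Prod [Atom bool]]] )]] × [Atom ( [Type [Prod [Atom str]]] )]]]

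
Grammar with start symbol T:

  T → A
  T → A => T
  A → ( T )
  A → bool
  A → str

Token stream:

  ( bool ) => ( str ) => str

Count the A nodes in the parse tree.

5

[T [A ( [T [A bool]] )] => [T [A ( [T [A str]] )] => [T [A str]]]]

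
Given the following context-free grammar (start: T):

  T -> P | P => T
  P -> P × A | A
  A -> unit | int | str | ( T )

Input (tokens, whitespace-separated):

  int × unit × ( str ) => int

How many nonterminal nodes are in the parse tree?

[T [P [P [P [A int]] × [A unit]] × [A ( [T [P [A str]]] )]] => [T [P [A int]]]]

13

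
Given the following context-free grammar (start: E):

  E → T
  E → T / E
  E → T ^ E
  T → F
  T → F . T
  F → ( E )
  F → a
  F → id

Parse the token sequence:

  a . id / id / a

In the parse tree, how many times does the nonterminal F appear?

[E [T [F a] . [T [F id]]] / [E [T [F id]] / [E [T [F a]]]]]

4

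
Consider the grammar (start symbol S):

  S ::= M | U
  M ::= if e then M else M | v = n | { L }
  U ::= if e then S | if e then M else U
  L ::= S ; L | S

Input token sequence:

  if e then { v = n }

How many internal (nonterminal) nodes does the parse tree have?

7

[S [U if e then [S [M { [L [S [M v = n]]] }]]]]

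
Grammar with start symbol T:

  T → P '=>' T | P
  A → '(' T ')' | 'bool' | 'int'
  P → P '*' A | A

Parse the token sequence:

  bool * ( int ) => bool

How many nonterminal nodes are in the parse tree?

11

[T [P [P [A bool]] * [A ( [T [P [A int]]] )]] => [T [P [A bool]]]]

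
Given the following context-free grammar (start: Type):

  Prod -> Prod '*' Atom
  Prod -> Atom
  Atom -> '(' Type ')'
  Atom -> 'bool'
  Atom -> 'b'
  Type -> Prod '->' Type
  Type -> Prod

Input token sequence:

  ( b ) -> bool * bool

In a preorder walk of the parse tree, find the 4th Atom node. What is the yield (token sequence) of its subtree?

bool

[Type [Prod [Atom ( [Type [Prod [Atom b]]] )]] -> [Type [Prod [Prod [Atom bool]] * [Atom bool]]]]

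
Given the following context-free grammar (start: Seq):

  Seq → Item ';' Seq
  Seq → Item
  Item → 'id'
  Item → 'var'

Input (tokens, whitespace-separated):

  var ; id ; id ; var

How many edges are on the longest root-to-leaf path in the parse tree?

[Seq [Item var] ; [Seq [Item id] ; [Seq [Item id] ; [Seq [Item var]]]]]

5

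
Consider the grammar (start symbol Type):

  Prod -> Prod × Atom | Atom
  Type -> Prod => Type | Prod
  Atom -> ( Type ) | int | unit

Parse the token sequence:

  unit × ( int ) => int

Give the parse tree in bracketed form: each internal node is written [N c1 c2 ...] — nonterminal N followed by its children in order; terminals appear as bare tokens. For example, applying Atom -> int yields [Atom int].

Type
Prod => Type
Prod × Atom => Type
Atom × Atom => Type
unit × Atom => Type
unit × ( Type ) => Type
unit × ( Prod ) => Type
unit × ( Atom ) => Type
unit × ( int ) => Type
unit × ( int ) => Prod
unit × ( int ) => Atom
unit × ( int ) => int

[Type [Prod [Prod [Atom unit]] × [Atom ( [Type [Prod [Atom int]]] )]] => [Type [Prod [Atom int]]]]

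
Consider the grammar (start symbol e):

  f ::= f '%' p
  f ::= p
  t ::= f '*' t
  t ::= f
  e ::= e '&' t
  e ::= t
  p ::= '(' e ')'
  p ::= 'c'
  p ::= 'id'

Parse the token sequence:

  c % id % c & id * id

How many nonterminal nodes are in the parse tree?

[e [e [t [f [f [f [p c]] % [p id]] % [p c]]]] & [t [f [p id]] * [t [f [p id]]]]]

15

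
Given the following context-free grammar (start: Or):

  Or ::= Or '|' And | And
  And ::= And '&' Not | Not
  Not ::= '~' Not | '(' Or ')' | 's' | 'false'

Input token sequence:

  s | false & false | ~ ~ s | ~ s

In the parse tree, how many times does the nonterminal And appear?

5

[Or [Or [Or [Or [And [Not s]]] | [And [And [Not false]] & [Not false]]] | [And [Not ~ [Not ~ [Not s]]]]] | [And [Not ~ [Not s]]]]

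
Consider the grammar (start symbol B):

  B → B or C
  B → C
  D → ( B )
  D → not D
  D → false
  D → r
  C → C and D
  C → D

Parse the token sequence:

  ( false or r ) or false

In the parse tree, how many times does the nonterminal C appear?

[B [B [C [D ( [B [B [C [D false]]] or [C [D r]]] )]]] or [C [D false]]]

4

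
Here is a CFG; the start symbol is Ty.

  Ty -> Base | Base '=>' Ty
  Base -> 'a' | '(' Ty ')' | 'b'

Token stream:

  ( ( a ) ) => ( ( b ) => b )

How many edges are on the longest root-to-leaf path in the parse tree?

[Ty [Base ( [Ty [Base ( [Ty [Base a]] )]] )] => [Ty [Base ( [Ty [Base ( [Ty [Base b]] )] => [Ty [Base b]]] )]]]

7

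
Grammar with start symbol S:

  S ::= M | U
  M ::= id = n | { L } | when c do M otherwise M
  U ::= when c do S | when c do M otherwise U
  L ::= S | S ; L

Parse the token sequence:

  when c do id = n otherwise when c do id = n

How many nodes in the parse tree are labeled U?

[S [U when c do [M id = n] otherwise [U when c do [S [M id = n]]]]]

2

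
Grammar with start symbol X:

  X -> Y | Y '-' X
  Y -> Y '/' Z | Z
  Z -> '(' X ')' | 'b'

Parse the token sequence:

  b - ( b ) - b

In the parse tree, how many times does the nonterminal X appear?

[X [Y [Z b]] - [X [Y [Z ( [X [Y [Z b]]] )]] - [X [Y [Z b]]]]]

4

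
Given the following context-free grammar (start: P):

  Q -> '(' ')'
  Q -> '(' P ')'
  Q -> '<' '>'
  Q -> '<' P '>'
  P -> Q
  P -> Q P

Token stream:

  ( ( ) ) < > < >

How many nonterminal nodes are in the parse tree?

[P [Q ( [P [Q ( )]] )] [P [Q < >] [P [Q < >]]]]

8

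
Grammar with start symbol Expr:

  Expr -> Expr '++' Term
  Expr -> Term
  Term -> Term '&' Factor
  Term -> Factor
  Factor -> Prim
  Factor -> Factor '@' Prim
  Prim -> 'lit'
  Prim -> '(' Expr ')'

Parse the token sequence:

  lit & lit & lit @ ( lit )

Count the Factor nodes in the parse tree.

[Expr [Term [Term [Term [Factor [Prim lit]]] & [Factor [Prim lit]]] & [Factor [Factor [Prim lit]] @ [Prim ( [Expr [Term [Factor [Prim lit]]]] )]]]]

5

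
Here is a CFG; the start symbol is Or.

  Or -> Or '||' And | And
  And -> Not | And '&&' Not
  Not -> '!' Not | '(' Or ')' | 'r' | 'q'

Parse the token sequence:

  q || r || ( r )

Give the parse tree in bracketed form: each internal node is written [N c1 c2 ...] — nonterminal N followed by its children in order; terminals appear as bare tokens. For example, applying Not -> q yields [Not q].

Or
Or || And
Or || And || And
And || And || And
Not || And || And
q || And || And
q || Not || And
q || r || And
q || r || Not
q || r || ( Or )
q || r || ( And )
q || r || ( Not )
q || r || ( r )

[Or [Or [Or [And [Not q]]] || [And [Not r]]] || [And [Not ( [Or [And [Not r]]] )]]]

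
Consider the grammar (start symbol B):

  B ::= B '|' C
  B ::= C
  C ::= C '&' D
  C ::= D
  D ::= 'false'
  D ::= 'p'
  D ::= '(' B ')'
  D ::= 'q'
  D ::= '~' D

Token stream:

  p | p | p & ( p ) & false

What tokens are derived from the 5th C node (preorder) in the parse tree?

p

[B [B [B [C [D p]]] | [C [D p]]] | [C [C [C [D p]] & [D ( [B [C [D p]]] )]] & [D false]]]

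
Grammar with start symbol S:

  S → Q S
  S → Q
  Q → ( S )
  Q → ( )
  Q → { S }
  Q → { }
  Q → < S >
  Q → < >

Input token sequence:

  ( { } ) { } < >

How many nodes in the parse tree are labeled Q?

[S [Q ( [S [Q { }]] )] [S [Q { }] [S [Q < >]]]]

4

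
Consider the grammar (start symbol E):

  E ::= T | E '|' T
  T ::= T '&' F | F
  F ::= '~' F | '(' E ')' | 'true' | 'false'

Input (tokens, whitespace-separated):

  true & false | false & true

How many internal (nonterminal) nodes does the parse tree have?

10

[E [E [T [T [F true]] & [F false]]] | [T [T [F false]] & [F true]]]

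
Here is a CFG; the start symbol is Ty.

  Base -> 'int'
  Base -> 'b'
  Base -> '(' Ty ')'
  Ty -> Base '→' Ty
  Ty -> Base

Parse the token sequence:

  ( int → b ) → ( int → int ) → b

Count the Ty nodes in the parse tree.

[Ty [Base ( [Ty [Base int] → [Ty [Base b]]] )] → [Ty [Base ( [Ty [Base int] → [Ty [Base int]]] )] → [Ty [Base b]]]]

7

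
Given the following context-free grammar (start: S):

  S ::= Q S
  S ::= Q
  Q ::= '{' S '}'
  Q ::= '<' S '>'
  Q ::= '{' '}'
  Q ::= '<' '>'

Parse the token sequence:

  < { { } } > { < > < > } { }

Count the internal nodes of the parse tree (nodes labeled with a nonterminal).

[S [Q < [S [Q { [S [Q { }]] }]] >] [S [Q { [S [Q < >] [S [Q < >]]] }] [S [Q { }]]]]

14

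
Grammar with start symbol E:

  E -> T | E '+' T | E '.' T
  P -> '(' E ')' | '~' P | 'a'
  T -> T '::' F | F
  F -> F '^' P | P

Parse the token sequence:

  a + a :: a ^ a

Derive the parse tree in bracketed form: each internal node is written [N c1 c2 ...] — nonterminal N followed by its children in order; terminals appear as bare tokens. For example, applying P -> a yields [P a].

[E [E [T [F [P a]]]] + [T [T [F [P a]]] :: [F [F [P a]] ^ [P a]]]]

E
E + T
T + T
F + T
P + T
a + T
a + T :: F
a + F :: F
a + P :: F
a + a :: F
a + a :: F ^ P
a + a :: P ^ P
a + a :: a ^ P
a + a :: a ^ a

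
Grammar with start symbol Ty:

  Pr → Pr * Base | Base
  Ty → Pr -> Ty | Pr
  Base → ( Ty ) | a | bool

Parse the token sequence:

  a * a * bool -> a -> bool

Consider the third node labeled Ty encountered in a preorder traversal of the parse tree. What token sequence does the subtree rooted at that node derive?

bool

[Ty [Pr [Pr [Pr [Base a]] * [Base a]] * [Base bool]] -> [Ty [Pr [Base a]] -> [Ty [Pr [Base bool]]]]]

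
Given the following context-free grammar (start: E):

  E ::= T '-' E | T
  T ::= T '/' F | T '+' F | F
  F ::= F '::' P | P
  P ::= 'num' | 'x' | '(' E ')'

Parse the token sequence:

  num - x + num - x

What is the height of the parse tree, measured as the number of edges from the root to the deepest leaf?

[E [T [F [P num]]] - [E [T [T [F [P x]]] + [F [P num]]] - [E [T [F [P x]]]]]]

6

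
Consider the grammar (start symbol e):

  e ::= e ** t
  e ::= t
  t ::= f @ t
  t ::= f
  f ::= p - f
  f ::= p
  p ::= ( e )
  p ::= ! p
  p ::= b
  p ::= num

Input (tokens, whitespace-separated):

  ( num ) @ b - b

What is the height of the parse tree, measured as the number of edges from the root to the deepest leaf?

8

[e [t [f [p ( [e [t [f [p num]]]] )]] @ [t [f [p b] - [f [p b]]]]]]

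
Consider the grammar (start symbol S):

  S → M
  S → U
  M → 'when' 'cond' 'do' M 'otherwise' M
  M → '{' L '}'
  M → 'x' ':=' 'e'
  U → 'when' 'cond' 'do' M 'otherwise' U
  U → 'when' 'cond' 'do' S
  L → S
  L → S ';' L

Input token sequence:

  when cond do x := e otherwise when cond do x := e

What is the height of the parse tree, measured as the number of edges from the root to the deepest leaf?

[S [U when cond do [M x := e] otherwise [U when cond do [S [M x := e]]]]]

5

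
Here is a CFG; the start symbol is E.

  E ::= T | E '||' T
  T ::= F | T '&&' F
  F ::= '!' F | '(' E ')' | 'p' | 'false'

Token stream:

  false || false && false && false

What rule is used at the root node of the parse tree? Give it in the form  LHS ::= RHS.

[E [E [T [F false]]] || [T [T [T [F false]] && [F false]] && [F false]]]

E ::= E '||' T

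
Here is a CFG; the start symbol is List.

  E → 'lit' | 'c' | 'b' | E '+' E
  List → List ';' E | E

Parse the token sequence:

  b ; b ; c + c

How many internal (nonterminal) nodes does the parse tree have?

[List [List [List [E b]] ; [E b]] ; [E [E c] + [E c]]]

8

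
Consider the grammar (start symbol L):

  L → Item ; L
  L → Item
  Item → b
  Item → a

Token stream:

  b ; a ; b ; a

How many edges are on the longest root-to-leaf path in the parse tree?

[L [Item b] ; [L [Item a] ; [L [Item b] ; [L [Item a]]]]]

5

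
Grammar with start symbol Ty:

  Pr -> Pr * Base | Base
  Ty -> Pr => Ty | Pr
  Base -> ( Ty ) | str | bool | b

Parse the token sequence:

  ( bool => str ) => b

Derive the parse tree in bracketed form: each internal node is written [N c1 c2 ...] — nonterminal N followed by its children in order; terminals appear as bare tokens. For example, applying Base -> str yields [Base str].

[Ty [Pr [Base ( [Ty [Pr [Base bool]] => [Ty [Pr [Base str]]]] )]] => [Ty [Pr [Base b]]]]

Ty
Pr => Ty
Base => Ty
( Ty ) => Ty
( Pr => Ty ) => Ty
( Base => Ty ) => Ty
( bool => Ty ) => Ty
( bool => Pr ) => Ty
( bool => Base ) => Ty
( bool => str ) => Ty
( bool => str ) => Pr
( bool => str ) => Base
( bool => str ) => b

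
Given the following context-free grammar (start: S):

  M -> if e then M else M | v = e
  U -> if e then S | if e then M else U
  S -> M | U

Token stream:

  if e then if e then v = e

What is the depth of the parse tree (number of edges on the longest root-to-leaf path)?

[S [U if e then [S [U if e then [S [M v = e]]]]]]

6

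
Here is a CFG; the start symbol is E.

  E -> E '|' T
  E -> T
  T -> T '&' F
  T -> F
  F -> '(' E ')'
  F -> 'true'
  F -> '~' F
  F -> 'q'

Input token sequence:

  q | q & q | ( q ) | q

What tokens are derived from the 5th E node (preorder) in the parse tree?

[E [E [E [E [T [F q]]] | [T [T [F q]] & [F q]]] | [T [F ( [E [T [F q]]] )]]] | [T [F q]]]

q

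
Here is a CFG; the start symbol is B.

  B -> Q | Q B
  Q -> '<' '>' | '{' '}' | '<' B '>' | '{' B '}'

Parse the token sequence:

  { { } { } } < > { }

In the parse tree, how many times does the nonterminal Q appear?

[B [Q { [B [Q { }] [B [Q { }]]] }] [B [Q < >] [B [Q { }]]]]

5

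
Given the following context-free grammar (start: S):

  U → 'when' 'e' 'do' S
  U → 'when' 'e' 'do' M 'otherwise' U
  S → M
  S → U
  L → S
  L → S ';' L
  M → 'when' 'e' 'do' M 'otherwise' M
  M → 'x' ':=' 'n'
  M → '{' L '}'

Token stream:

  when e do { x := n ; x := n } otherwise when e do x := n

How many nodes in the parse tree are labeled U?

2

[S [U when e do [M { [L [S [M x := n]] ; [L [S [M x := n]]]] }] otherwise [U when e do [S [M x := n]]]]]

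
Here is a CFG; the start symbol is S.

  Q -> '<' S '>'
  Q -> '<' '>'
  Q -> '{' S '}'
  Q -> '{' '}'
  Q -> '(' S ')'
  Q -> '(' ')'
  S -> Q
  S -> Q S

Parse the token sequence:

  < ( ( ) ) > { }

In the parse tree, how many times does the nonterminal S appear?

4

[S [Q < [S [Q ( [S [Q ( )]] )]] >] [S [Q { }]]]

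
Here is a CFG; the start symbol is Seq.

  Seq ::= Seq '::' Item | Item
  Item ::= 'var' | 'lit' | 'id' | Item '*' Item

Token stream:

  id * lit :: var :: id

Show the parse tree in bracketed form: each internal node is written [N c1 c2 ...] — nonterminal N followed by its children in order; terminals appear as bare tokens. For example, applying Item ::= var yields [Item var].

Seq
Seq :: Item
Seq :: Item :: Item
Item :: Item :: Item
Item * Item :: Item :: Item
id * Item :: Item :: Item
id * lit :: Item :: Item
id * lit :: var :: Item
id * lit :: var :: id

[Seq [Seq [Seq [Item [Item id] * [Item lit]]] :: [Item var]] :: [Item id]]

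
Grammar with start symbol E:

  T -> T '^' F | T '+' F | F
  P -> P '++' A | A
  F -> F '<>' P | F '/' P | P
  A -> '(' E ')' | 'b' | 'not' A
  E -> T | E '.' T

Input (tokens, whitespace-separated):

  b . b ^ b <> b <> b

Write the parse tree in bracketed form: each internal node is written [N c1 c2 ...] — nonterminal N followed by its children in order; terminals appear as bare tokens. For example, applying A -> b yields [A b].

[E [E [T [F [P [A b]]]]] . [T [T [F [P [A b]]]] ^ [F [F [F [P [A b]]] <> [P [A b]]] <> [P [A b]]]]]

E
E . T
T . T
F . T
P . T
A . T
b . T
b . T ^ F
b . F ^ F
b . P ^ F
b . A ^ F
b . b ^ F
b . b ^ F <> P
b . b ^ F <> P <> P
b . b ^ P <> P <> P
b . b ^ A <> P <> P
b . b ^ b <> P <> P
b . b ^ b <> A <> P
b . b ^ b <> b <> P
b . b ^ b <> b <> A
b . b ^ b <> b <> b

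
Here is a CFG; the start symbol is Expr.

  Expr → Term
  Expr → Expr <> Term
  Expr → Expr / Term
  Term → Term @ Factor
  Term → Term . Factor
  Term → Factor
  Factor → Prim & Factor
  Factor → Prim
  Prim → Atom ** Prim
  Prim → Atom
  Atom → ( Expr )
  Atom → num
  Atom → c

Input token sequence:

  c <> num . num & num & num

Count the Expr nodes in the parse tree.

[Expr [Expr [Term [Factor [Prim [Atom c]]]]] <> [Term [Term [Factor [Prim [Atom num]]]] . [Factor [Prim [Atom num]] & [Factor [Prim [Atom num]] & [Factor [Prim [Atom num]]]]]]]

2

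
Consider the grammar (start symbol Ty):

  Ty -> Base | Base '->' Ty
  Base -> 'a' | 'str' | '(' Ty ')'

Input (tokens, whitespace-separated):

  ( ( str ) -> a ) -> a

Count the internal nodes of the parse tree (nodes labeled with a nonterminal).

10

[Ty [Base ( [Ty [Base ( [Ty [Base str]] )] -> [Ty [Base a]]] )] -> [Ty [Base a]]]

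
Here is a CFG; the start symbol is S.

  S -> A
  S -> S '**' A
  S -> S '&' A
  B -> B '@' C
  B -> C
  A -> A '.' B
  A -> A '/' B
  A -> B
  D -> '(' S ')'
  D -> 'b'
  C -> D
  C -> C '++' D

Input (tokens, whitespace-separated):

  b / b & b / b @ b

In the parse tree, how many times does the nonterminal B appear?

5

[S [S [A [A [B [C [D b]]]] / [B [C [D b]]]]] & [A [A [B [C [D b]]]] / [B [B [C [D b]]] @ [C [D b]]]]]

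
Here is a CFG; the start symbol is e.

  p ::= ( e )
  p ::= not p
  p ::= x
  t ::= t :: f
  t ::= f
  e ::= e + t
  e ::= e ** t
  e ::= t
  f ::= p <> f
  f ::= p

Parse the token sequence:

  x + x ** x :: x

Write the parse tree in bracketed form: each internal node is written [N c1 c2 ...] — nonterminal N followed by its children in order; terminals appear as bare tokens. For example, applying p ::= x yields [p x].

[e [e [e [t [f [p x]]]] + [t [f [p x]]]] ** [t [t [f [p x]]] :: [f [p x]]]]

e
e ** t
e + t ** t
t + t ** t
f + t ** t
p + t ** t
x + t ** t
x + f ** t
x + p ** t
x + x ** t
x + x ** t :: f
x + x ** f :: f
x + x ** p :: f
x + x ** x :: f
x + x ** x :: p
x + x ** x :: x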